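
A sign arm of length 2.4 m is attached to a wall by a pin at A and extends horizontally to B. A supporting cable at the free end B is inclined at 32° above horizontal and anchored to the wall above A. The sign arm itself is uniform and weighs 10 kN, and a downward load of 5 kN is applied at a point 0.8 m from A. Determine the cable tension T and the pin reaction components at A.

T = 12.58 kN, A_x = 10.67 kN, A_y = 8.333 kN

ΣM about A: T·sin32°·2.4 − 10·1.2 − 5·0.8 = 0 → T = 16/(2.4·0.529919) = 12.5805 ≈ 12.58 kN.
ΣF_x = 0: A_x − T·cos32° = 0 → A_x = 12.5805 × 0.848048 = 10.67 kN.
ΣF_y = 0: A_y + T·sin32° − 10 − 5 = 0 → A_y = 15 − 12.5805 × 0.529919 = 8.333 kN.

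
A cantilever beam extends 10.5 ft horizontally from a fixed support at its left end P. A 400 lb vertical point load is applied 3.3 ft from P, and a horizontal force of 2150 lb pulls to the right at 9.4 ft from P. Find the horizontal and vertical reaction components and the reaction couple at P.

P_x = -2150 lb, P_y = 400.0 lb, M_P = 1320 lb·ft

ΣF_x = 0: P_x + 2150 = 0 → P_x = -2150 lb.
ΣF_y = 0: P_y − 400 = 0 → P_y = 400.0 lb.
ΣM about P: M_P − 400·3.3 = 0 → M_P = 1320 lb·ft.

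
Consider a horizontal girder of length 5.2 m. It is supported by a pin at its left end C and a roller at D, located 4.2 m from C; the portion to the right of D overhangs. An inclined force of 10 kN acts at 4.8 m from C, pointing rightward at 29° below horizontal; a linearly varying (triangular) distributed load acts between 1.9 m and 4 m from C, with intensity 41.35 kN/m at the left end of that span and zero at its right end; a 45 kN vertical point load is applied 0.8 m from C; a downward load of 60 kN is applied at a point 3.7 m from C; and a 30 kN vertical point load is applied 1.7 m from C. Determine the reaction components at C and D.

Resultant of the triangular load: ½ × 41.35 × 2.1 = 43.4175 kN, acting at 2.6 m from C (one-third of the span from the peak).
ΣM about C: D_y·4.2 − 10·sin29°·4.8 − (½·41.35·2.1)·2.6 − 45·0.8 − 60·3.7 − 30·1.7 = 0 → D_y = 445.156/4.2 = 105.99 ≈ 106.0 kN.
ΣF_y = 0: C_y + 105.99 − 10·sin29° − ½·41.35·2.1 − 45 − 60 − 30 = 0 → C_y = 77.28 kN.
ΣF_x = 0: C_x + 10·cos29° = 0 → C_x = -8.746 kN.

C_x = -8.746 kN, C_y = 77.28 kN, D_y = 106.0 kN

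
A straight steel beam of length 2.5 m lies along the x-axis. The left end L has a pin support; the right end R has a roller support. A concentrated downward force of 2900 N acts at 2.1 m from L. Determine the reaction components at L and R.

ΣM about L: R_y·2.5 − 2900·2.1 = 0 → R_y = 6090/2.5 = 2436 N.
ΣF_y = 0: L_y + 2436 − 2900 = 0 → L_y = 464.0 N.
ΣF_x = 0: no horizontal applied forces, so L_x = 0.

L_x = 0, L_y = 464.0 N, R_y = 2436 N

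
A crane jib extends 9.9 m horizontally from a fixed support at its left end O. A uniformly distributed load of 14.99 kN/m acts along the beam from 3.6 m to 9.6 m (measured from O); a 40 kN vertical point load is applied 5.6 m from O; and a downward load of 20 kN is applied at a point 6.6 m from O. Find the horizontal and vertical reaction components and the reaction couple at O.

Resultant of the distributed load: 14.99 × 6 = 89.94 kN at 6.6 m from O.
ΣF_x = 0: O_x = 0.
ΣF_y = 0: O_y − 14.99·6 − 40 − 20 = 0 → O_y = 149.9 kN.
ΣM about O: M_O − (14.99·6)·6.6 − 40·5.6 − 20·6.6 = 0 → M_O = 949.6 kN·m.

O_x = 0, O_y = 149.9 kN, M_O = 949.6 kN·m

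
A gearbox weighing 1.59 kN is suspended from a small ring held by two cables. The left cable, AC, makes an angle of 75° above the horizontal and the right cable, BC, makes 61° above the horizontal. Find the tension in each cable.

T_AC = 1.110 kN, T_BC = 0.5924 kN

ΣF_x = 0: −T_AC·cos75° + T_BC·cos61° = 0 → T_BC = 0.533857·T_AC.
ΣF_y = 0: T_AC·sin75° + T_BC·sin61° = 1.59.
Substitute: T_AC·(0.965926 + 0.533857·0.87462) = 1.59 → T_AC = 1.10968 ≈ 1.110 kN.
Then T_BC = 0.533857 × 1.10968 = 0.5924 kN.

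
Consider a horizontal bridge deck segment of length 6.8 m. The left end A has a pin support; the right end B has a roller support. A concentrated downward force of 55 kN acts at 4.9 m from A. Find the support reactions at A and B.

Taking moments about A: B_y·6.8 − 55·4.9 = 0 → B_y = 269.5/6.8 = 39.6324 ≈ 39.63 kN.
ΣF_y = 0: A_y + 39.6324 − 55 = 0 → A_y = 15.37 kN.
ΣF_x = 0: no horizontal applied forces, so A_x = 0.

A_x = 0, A_y = 15.37 kN, B_y = 39.63 kN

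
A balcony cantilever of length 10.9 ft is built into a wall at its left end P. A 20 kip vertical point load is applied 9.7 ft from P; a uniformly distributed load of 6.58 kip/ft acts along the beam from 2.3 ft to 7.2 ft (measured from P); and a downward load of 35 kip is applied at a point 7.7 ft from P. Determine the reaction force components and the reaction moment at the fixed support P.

P_x = 0, P_y = 87.24 kip, M_P = 616.6 kip·ft

Resultant of the distributed load: 6.58 × 4.9 = 32.242 kip at 4.75 ft from P.
ΣF_x = 0: P_x = 0.
ΣF_y = 0: P_y − 20 − 6.58·4.9 − 35 = 0 → P_y = 87.24 kip.
ΣM about P: M_P − 20·9.7 − (6.58·4.9)·4.75 − 35·7.7 = 0 → M_P = 616.6 kip·ft.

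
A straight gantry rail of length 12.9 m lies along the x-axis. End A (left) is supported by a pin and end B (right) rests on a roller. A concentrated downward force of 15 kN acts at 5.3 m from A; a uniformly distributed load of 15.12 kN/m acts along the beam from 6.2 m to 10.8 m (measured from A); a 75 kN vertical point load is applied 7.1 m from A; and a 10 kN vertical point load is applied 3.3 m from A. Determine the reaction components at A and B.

Resultant of the distributed load: 15.12 × 4.6 = 69.552 kN at 8.5 m from A.
Taking moments about A: B_y·12.9 − 15·5.3 − (15.12·4.6)·8.5 − 75·7.1 − 10·3.3 = 0 → B_y = 1236.192/12.9 = 95.8288 ≈ 95.83 kN.
ΣF_y = 0: A_y + 95.8288 − 15 − 15.12·4.6 − 75 − 10 = 0 → A_y = 73.72 kN.
ΣF_x = 0: no horizontal applied forces, so A_x = 0.

A_x = 0, A_y = 73.72 kN, B_y = 95.83 kN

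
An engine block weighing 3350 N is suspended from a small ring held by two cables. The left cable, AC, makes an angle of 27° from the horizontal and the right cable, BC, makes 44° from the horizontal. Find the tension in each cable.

T_AC = 2549 N, T_BC = 3157 N

ΣF_x = 0: −T_AC·cos27° + T_BC·cos44° = 0 → T_BC = 1.23864·T_AC.
ΣF_y = 0: T_AC·sin27° + T_BC·sin44° = 3350.
Substitute: T_AC·(0.45399 + 1.23864·0.694658) = 3350 → T_AC = 2548.65 ≈ 2549 N.
Then T_BC = 1.23864 × 2548.65 = 3157 N.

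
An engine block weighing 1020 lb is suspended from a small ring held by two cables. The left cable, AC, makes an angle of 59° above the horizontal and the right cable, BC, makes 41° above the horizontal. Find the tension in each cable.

ΣF_x = 0: −T_AC·cos59° + T_BC·cos41° = 0 → T_BC = 0.682432·T_AC.
ΣF_y = 0: T_AC·sin59° + T_BC·sin41° = 1020.
Substitute: T_AC·(0.857167 + 0.682432·0.656059) = 1020 → T_AC = 781.679 ≈ 781.7 lb.
Then T_BC = 0.682432 × 781.679 = 533.4 lb.

T_AC = 781.7 lb, T_BC = 533.4 lb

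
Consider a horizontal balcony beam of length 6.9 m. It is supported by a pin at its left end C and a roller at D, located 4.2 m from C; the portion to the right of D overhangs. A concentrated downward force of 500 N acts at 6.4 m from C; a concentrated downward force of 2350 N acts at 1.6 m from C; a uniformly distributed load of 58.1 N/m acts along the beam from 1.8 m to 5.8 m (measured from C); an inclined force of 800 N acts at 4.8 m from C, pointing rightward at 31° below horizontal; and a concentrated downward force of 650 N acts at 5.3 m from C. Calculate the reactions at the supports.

Resultant of the distributed load: 58.1 × 4 = 232.4 N at 3.8 m from C.
Taking moments about C: D_y·4.2 − 500·6.4 − 2350·1.6 − (58.1·4)·3.8 − 800·sin31°·4.8 − 650·5.3 = 0 → D_y = 13265.9/4.2 = 3158.55 ≈ 3159 N.
ΣF_y = 0: C_y + 3158.55 − 500 − 2350 − 58.1·4 − 800·sin31° − 650 = 0 → C_y = 985.9 N.
ΣF_x = 0: C_x + 800·cos31° = 0 → C_x = -685.7 N.

C_x = -685.7 N, C_y = 985.9 N, D_y = 3159 N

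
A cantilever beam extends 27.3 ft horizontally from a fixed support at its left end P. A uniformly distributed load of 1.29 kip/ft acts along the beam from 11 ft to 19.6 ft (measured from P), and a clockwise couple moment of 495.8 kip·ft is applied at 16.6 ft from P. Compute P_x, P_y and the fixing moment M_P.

Resultant of the distributed load: 1.29 × 8.6 = 11.094 kip at 15.3 ft from P.
ΣF_x = 0: P_x = 0.
ΣF_y = 0: P_y − 1.29·8.6 = 0 → P_y = 11.09 kip.
ΣM about P: M_P − (1.29·8.6)·15.3 − 495.8 = 0 → M_P = 665.5 kip·ft.

P_x = 0, P_y = 11.09 kip, M_P = 665.5 kip·ft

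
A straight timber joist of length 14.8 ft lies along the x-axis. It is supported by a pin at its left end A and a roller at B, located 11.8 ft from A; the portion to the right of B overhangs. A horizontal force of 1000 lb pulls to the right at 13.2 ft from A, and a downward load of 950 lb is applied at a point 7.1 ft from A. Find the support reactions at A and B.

A_x = -1000 lb, A_y = 378.4 lb, B_y = 571.6 lb

ΣM about A: B_y·11.8 − 950·7.1 = 0 → B_y = 6745/11.8 = 571.61 ≈ 571.6 lb.
ΣF_y = 0: A_y + 571.61 − 950 = 0 → A_y = 378.4 lb.
ΣF_x = 0: A_x + 1000 = 0 → A_x = -1000 lb.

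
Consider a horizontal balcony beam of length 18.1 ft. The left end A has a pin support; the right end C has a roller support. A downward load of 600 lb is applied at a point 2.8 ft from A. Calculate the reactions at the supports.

Moments about A: C_y·18.1 − 600·2.8 = 0 → C_y = 1680/18.1 = 92.8177 ≈ 92.82 lb.
ΣF_y = 0: A_y + 92.8177 − 600 = 0 → A_y = 507.2 lb.
ΣF_x = 0: no horizontal applied forces, so A_x = 0.

A_x = 0, A_y = 507.2 lb, C_y = 92.82 lb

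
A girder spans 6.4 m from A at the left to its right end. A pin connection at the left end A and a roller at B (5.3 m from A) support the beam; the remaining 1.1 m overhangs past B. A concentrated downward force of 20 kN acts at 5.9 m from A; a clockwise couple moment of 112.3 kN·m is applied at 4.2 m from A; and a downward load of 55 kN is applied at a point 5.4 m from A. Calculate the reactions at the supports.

A_x = 0, A_y = -24.49 kN, B_y = 99.49 kN

Taking moments about A: B_y·5.3 − 20·5.9 − 112.3 − 55·5.4 = 0 → B_y = 527.3/5.3 = 99.4906 ≈ 99.49 kN.
ΣF_y = 0: A_y + 99.4906 − 20 − 55 = 0 → A_y = -24.49 kN.
ΣF_x = 0: no horizontal applied forces, so A_x = 0.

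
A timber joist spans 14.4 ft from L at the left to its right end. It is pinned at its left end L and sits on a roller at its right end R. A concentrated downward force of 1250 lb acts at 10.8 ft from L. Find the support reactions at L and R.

Moments about L: R_y·14.4 − 1250·10.8 = 0 → R_y = 13500/14.4 = 937.5 lb.
ΣF_y = 0: L_y + 937.5 − 1250 = 0 → L_y = 312.5 lb.
ΣF_x = 0: no horizontal applied forces, so L_x = 0.

L_x = 0, L_y = 312.5 lb, R_y = 937.5 lb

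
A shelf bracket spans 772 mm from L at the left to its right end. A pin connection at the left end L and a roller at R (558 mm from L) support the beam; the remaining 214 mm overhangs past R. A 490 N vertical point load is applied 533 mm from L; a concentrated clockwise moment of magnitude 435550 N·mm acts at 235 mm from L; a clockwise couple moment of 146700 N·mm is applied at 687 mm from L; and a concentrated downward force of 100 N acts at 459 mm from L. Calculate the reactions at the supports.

L_x = 0, L_y = -1004 N, R_y = 1594 N

Moments about L: R_y·558 − 490·533 − 435550 − 146700 − 100·459 = 0 → R_y = 889320/558 = 1593.76 ≈ 1594 N.
ΣF_y = 0: L_y + 1593.76 − 490 − 100 = 0 → L_y = -1004 N.
ΣF_x = 0: no horizontal applied forces, so L_x = 0.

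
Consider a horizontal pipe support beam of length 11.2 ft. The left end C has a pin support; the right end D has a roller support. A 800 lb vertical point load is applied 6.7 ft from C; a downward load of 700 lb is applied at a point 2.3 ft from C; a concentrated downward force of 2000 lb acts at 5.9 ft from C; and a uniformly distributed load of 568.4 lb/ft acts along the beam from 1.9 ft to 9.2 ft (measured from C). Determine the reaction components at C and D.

Resultant of the distributed load: 568.4 × 7.3 = 4149.32 lb at 5.55 ft from C.
ΣM about C: D_y·11.2 − 800·6.7 − 700·2.3 − 2000·5.9 − (568.4·7.3)·5.55 = 0 → D_y = 41798.726/11.2 = 3732.03 ≈ 3732 lb.
ΣF_y = 0: C_y + 3732.03 − 800 − 700 − 2000 − 568.4·7.3 = 0 → C_y = 3917 lb.
ΣF_x = 0: no horizontal applied forces, so C_x = 0.

C_x = 0, C_y = 3917 lb, D_y = 3732 lb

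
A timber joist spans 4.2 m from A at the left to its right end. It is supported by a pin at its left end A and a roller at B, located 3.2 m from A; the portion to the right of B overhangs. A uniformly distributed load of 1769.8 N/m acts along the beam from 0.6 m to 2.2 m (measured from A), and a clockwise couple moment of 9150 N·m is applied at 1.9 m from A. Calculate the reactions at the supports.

Resultant of the distributed load: 1769.8 × 1.6 = 2831.68 N at 1.4 m from A.
ΣM about A: B_y·3.2 − (1769.8·1.6)·1.4 − 9150 = 0 → B_y = 13114.352/3.2 = 4098.23 ≈ 4098 N.
ΣF_y = 0: A_y + 4098.23 − 1769.8·1.6 = 0 → A_y = -1267 N.
ΣF_x = 0: no horizontal applied forces, so A_x = 0.

A_x = 0, A_y = -1267 N, B_y = 4098 N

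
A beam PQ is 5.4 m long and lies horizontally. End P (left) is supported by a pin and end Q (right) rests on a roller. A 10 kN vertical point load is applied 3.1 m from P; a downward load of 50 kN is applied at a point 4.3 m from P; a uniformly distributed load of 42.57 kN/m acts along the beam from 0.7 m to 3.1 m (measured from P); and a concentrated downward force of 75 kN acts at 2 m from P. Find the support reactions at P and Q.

Resultant of the distributed load: 42.57 × 2.4 = 102.168 kN at 1.9 m from P.
Moments about P: Q_y·5.4 − 10·3.1 − 50·4.3 − (42.57·2.4)·1.9 − 75·2 = 0 → Q_y = 590.1192/5.4 = 109.281 ≈ 109.3 kN.
ΣF_y = 0: P_y + 109.281 − 10 − 50 − 42.57·2.4 − 75 = 0 → P_y = 127.9 kN.
ΣF_x = 0: no horizontal applied forces, so P_x = 0.

P_x = 0, P_y = 127.9 kN, Q_y = 109.3 kN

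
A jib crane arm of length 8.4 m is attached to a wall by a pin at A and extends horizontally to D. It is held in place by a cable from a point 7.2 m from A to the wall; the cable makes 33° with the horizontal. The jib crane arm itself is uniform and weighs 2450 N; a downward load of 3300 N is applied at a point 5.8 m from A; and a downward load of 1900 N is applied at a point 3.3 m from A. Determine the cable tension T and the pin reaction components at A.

T = 9104 N, A_x = 7635 N, A_y = 2692 N

ΣM about A: T·sin33°·7.2 − 2450·4.2 − 3300·5.8 − 1900·3.3 = 0 → T = 35700/(7.2·0.544639) = 9103.89 ≈ 9104 N.
ΣF_x = 0: A_x − T·cos33° = 0 → A_x = 9103.89 × 0.838671 = 7635 N.
ΣF_y = 0: A_y + T·sin33° − 2450 − 3300 − 1900 = 0 → A_y = 7650 − 9103.89 × 0.544639 = 2692 N.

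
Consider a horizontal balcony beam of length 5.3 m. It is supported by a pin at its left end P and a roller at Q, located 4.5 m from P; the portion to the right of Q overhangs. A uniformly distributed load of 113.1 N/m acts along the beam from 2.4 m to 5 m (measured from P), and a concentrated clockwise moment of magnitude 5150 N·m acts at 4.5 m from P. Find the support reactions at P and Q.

P_x = 0, P_y = -1092 N, Q_y = 1386 N

Resultant of the distributed load: 113.1 × 2.6 = 294.06 N at 3.7 m from P.
Moments about P: Q_y·4.5 − (113.1·2.6)·3.7 − 5150 = 0 → Q_y = 6238.022/4.5 = 1386.23 ≈ 1386 N.
ΣF_y = 0: P_y + 1386.23 − 113.1·2.6 = 0 → P_y = -1092 N.
ΣF_x = 0: no horizontal applied forces, so P_x = 0.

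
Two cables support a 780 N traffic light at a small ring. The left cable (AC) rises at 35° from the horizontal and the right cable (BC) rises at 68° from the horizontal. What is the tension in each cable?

T_AC = 299.9 N, T_BC = 655.7 N

ΣF_x = 0: −T_AC·cos35° + T_BC·cos68° = 0 → T_BC = 2.1867·T_AC.
ΣF_y = 0: T_AC·sin35° + T_BC·sin68° = 780.
Substitute: T_AC·(0.573576 + 2.1867·0.927184) = 780 → T_AC = 299.879 ≈ 299.9 N.
Then T_BC = 2.1867 × 299.879 = 655.7 N.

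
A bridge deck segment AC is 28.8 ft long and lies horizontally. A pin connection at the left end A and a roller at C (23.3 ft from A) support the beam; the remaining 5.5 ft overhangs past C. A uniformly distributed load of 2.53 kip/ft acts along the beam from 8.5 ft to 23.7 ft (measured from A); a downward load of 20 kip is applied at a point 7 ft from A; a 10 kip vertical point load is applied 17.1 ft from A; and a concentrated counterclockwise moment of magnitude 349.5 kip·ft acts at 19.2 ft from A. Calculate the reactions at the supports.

Resultant of the distributed load: 2.53 × 15.2 = 38.456 kip at 16.1 ft from A.
Taking moments about A: C_y·23.3 − (2.53·15.2)·16.1 − 20·7 − 10·17.1 + 349.5 = 0 → C_y = 580.6416/23.3 = 24.9202 ≈ 24.92 kip.
ΣF_y = 0: A_y + 24.9202 − 2.53·15.2 − 20 − 10 = 0 → A_y = 43.54 kip.
ΣF_x = 0: no horizontal applied forces, so A_x = 0.

A_x = 0, A_y = 43.54 kip, C_y = 24.92 kip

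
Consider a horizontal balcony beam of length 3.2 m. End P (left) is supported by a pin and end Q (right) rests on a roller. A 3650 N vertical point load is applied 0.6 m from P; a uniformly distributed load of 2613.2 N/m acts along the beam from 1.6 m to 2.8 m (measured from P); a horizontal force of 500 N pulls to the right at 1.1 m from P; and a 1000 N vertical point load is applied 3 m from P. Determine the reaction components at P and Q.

Resultant of the distributed load: 2613.2 × 1.2 = 3135.84 N at 2.2 m from P.
Taking moments about P: Q_y·3.2 − 3650·0.6 − (2613.2·1.2)·2.2 − 1000·3 = 0 → Q_y = 12088.848/3.2 = 3777.76 ≈ 3778 N.
ΣF_y = 0: P_y + 3777.76 − 3650 − 2613.2·1.2 − 1000 = 0 → P_y = 4008 N.
ΣF_x = 0: P_x + 500 = 0 → P_x = -500.0 N.

P_x = -500.0 N, P_y = 4008 N, Q_y = 3778 N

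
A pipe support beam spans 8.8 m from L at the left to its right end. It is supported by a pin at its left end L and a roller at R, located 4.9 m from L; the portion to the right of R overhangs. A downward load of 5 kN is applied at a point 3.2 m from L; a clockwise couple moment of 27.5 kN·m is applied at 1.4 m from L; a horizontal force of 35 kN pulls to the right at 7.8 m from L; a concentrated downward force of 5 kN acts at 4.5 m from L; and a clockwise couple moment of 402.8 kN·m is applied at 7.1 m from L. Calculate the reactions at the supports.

ΣM about L: R_y·4.9 − 5·3.2 − 27.5 − 5·4.5 − 402.8 = 0 → R_y = 468.8/4.9 = 95.6735 ≈ 95.67 kN.
ΣF_y = 0: L_y + 95.6735 − 5 − 5 = 0 → L_y = -85.67 kN.
ΣF_x = 0: L_x + 35 = 0 → L_x = -35.00 kN.

L_x = -35.00 kN, L_y = -85.67 kN, R_y = 95.67 kN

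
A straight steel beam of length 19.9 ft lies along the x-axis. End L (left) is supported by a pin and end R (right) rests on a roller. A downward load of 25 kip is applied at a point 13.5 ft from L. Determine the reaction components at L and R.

Taking moments about L: R_y·19.9 − 25·13.5 = 0 → R_y = 337.5/19.9 = 16.9598 ≈ 16.96 kip.
ΣF_y = 0: L_y + 16.9598 − 25 = 0 → L_y = 8.040 kip.
ΣF_x = 0: no horizontal applied forces, so L_x = 0.

L_x = 0, L_y = 8.040 kip, R_y = 16.96 kip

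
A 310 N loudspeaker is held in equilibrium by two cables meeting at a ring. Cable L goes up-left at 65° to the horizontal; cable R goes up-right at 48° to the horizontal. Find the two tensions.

ΣF_x = 0: −T_L·cos65° + T_R·cos48° = 0 → T_R = 0.631593·T_L.
ΣF_y = 0: T_L·sin65° + T_R·sin48° = 310.
Substitute: T_L·(0.906308 + 0.631593·0.743145) = 310 → T_L = 225.344 ≈ 225.3 N.
Then T_R = 0.631593 × 225.344 = 142.3 N.

T_L = 225.3 N, T_R = 142.3 N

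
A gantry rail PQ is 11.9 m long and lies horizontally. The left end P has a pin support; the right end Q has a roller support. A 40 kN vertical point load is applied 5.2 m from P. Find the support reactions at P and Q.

P_x = 0, P_y = 22.52 kN, Q_y = 17.48 kN

ΣM about P: Q_y·11.9 − 40·5.2 = 0 → Q_y = 208/11.9 = 17.479 ≈ 17.48 kN.
ΣF_y = 0: P_y + 17.479 − 40 = 0 → P_y = 22.52 kN.
ΣF_x = 0: no horizontal applied forces, so P_x = 0.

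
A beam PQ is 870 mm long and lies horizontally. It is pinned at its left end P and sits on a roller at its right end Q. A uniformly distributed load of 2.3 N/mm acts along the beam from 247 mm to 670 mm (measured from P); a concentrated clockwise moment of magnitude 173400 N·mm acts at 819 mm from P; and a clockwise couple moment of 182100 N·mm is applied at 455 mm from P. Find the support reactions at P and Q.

P_x = 0, P_y = 51.55 N, Q_y = 921.4 N

Resultant of the distributed load: 2.3 × 423 = 972.9 N at 458.5 mm from P.
ΣM about P: Q_y·870 − (2.3·423)·458.5 − 173400 − 182100 = 0 → Q_y = 801574.65/870 = 921.35 ≈ 921.4 N.
ΣF_y = 0: P_y + 921.35 − 2.3·423 = 0 → P_y = 51.55 N.
ΣF_x = 0: no horizontal applied forces, so P_x = 0.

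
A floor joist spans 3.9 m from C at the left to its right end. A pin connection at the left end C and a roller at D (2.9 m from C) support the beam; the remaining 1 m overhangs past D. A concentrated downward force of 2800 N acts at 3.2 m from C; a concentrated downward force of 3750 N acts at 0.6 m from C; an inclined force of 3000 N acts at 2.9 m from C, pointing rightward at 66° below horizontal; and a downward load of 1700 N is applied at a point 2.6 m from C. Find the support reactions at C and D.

C_x = -1220 N, C_y = 2860 N, D_y = 8130 N

Taking moments about C: D_y·2.9 − 2800·3.2 − 3750·0.6 − 3000·sin66°·2.9 − 1700·2.6 = 0 → D_y = 23577.8/2.9 = 8130.28 ≈ 8130 N.
ΣF_y = 0: C_y + 8130.28 − 2800 − 3750 − 3000·sin66° − 1700 = 0 → C_y = 2860 N.
ΣF_x = 0: C_x + 3000·cos66° = 0 → C_x = -1220 N.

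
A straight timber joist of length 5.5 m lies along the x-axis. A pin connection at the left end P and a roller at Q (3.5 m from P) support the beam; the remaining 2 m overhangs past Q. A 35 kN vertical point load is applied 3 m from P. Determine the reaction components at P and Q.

P_x = 0, P_y = 5.000 kN, Q_y = 30.00 kN

Moments about P: Q_y·3.5 − 35·3 = 0 → Q_y = 105/3.5 = 30.00 kN.
ΣF_y = 0: P_y + 30 − 35 = 0 → P_y = 5.000 kN.
ΣF_x = 0: no horizontal applied forces, so P_x = 0.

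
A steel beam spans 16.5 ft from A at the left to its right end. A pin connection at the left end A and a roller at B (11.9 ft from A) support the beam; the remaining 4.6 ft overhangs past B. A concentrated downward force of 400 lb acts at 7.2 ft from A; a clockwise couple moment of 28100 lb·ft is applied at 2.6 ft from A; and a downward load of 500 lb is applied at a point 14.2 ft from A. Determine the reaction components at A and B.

Taking moments about A: B_y·11.9 − 400·7.2 − 28100 − 500·14.2 = 0 → B_y = 38080/11.9 = 3200 lb.
ΣF_y = 0: A_y + 3200 − 400 − 500 = 0 → A_y = -2300 lb.
ΣF_x = 0: no horizontal applied forces, so A_x = 0.

A_x = 0, A_y = -2300 lb, B_y = 3200 lb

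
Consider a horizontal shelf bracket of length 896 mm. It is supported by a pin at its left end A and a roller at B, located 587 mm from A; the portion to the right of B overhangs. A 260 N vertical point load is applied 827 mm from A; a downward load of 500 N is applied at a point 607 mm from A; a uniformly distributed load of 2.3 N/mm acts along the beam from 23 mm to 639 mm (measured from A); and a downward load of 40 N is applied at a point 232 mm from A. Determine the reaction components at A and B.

A_x = 0, A_y = 518.7 N, B_y = 1698 N

Resultant of the distributed load: 2.3 × 616 = 1416.8 N at 331 mm from A.
Taking moments about A: B_y·587 − 260·827 − 500·607 − (2.3·616)·331 − 40·232 = 0 → B_y = 996760.8/587 = 1698.06 ≈ 1698 N.
ΣF_y = 0: A_y + 1698.06 − 260 − 500 − 2.3·616 − 40 = 0 → A_y = 518.7 N.
ΣF_x = 0: no horizontal applied forces, so A_x = 0.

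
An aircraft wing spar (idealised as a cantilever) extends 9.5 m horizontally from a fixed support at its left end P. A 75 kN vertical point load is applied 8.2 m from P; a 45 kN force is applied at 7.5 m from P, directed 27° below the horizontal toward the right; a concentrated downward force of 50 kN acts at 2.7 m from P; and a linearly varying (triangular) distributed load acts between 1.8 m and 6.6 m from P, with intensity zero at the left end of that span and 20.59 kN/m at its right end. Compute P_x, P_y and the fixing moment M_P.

P_x = -40.10 kN, P_y = 194.8 kN, M_P = 1150 kN·m

Resultant of the triangular load: ½ × 20.59 × 4.8 = 49.416 kN, acting at 5 m from P (one-third of the span from the peak).
ΣF_x = 0: P_x + 45·cos27° = 0 → P_x = -40.10 kN.
ΣF_y = 0: P_y − 75 − 45·sin27° − 50 − ½·20.59·4.8 = 0 → P_y = 194.8 kN.
ΣM about P: M_P − 75·8.2 − 45·sin27°·7.5 − 50·2.7 − (½·20.59·4.8)·5 = 0 → M_P = 1150 kN·m.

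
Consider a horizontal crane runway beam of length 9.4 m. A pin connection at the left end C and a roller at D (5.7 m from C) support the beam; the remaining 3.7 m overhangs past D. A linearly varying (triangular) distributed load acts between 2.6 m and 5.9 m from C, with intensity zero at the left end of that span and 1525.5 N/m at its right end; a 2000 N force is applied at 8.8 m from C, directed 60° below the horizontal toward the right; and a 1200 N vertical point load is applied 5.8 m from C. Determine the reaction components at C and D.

Resultant of the triangular load: ½ × 1525.5 × 3.3 = 2517.075 N, acting at 4.8 m from C (one-third of the span from the peak).
Taking moments about C: D_y·5.7 − (½·1525.5·3.3)·4.8 − 2000·sin60°·8.8 − 1200·5.8 = 0 → D_y = 34284/5.7 = 6014.74 ≈ 6015 N.
ΣF_y = 0: C_y + 6014.74 − ½·1525.5·3.3 − 2000·sin60° − 1200 = 0 → C_y = -565.6 N.
ΣF_x = 0: C_x + 2000·cos60° = 0 → C_x = -1000 N.

C_x = -1000 N, C_y = -565.6 N, D_y = 6015 N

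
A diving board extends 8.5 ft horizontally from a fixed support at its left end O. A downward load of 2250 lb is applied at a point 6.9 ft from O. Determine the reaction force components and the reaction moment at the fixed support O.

ΣF_x = 0: O_x = 0.
ΣF_y = 0: O_y − 2250 = 0 → O_y = 2250 lb.
ΣM about O: M_O − 2250·6.9 = 0 → M_O = 15520 lb·ft.

O_x = 0, O_y = 2250 lb, M_O = 15520 lb·ft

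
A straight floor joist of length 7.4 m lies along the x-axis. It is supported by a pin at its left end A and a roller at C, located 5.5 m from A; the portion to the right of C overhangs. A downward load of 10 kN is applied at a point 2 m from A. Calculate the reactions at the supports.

A_x = 0, A_y = 6.364 kN, C_y = 3.636 kN

ΣM about A: C_y·5.5 − 10·2 = 0 → C_y = 20/5.5 = 3.63636 ≈ 3.636 kN.
ΣF_y = 0: A_y + 3.63636 − 10 = 0 → A_y = 6.364 kN.
ΣF_x = 0: no horizontal applied forces, so A_x = 0.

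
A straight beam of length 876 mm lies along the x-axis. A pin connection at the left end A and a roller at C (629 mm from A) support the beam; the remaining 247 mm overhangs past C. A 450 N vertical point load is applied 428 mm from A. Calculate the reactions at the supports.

Taking moments about A: C_y·629 − 450·428 = 0 → C_y = 192600/629 = 306.2 N.
ΣF_y = 0: A_y + 306.2 − 450 = 0 → A_y = 143.8 N.
ΣF_x = 0: no horizontal applied forces, so A_x = 0.

A_x = 0, A_y = 143.8 N, C_y = 306.2 N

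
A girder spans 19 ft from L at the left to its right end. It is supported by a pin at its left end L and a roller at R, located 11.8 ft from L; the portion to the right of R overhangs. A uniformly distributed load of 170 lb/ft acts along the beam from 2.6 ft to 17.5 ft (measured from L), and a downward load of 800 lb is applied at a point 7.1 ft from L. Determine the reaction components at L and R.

Resultant of the distributed load: 170 × 14.9 = 2533 lb at 10.05 ft from L.
ΣM about L: R_y·11.8 − (170·14.9)·10.05 − 800·7.1 = 0 → R_y = 31136.65/11.8 = 2638.7 ≈ 2639 lb.
ΣF_y = 0: L_y + 2638.7 − 170·14.9 − 800 = 0 → L_y = 694.3 lb.
ΣF_x = 0: no horizontal applied forces, so L_x = 0.

L_x = 0, L_y = 694.3 lb, R_y = 2639 lb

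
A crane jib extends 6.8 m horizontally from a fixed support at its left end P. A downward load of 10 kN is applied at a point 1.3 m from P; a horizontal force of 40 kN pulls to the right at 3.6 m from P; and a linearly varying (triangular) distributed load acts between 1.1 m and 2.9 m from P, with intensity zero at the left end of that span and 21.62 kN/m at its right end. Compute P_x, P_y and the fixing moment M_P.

P_x = -40.00 kN, P_y = 29.46 kN, M_P = 57.75 kN·m

Resultant of the triangular load: ½ × 21.62 × 1.8 = 19.458 kN, acting at 2.3 m from P (one-third of the span from the peak).
ΣF_x = 0: P_x + 40 = 0 → P_x = -40.00 kN.
ΣF_y = 0: P_y − 10 − ½·21.62·1.8 = 0 → P_y = 29.46 kN.
ΣM about P: M_P − 10·1.3 − (½·21.62·1.8)·2.3 = 0 → M_P = 57.75 kN·m.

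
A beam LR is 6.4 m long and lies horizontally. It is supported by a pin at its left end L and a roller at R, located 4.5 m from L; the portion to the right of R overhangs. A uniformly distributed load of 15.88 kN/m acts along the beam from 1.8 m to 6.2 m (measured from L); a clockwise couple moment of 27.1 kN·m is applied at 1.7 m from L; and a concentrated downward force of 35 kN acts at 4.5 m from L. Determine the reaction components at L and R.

L_x = 0, L_y = 1.741 kN, R_y = 103.1 kN

Resultant of the distributed load: 15.88 × 4.4 = 69.872 kN at 4 m from L.
Moments about L: R_y·4.5 − (15.88·4.4)·4 − 27.1 − 35·4.5 = 0 → R_y = 464.088/4.5 = 103.131 ≈ 103.1 kN.
ΣF_y = 0: L_y + 103.131 − 15.88·4.4 − 35 = 0 → L_y = 1.741 kN.
ΣF_x = 0: no horizontal applied forces, so L_x = 0.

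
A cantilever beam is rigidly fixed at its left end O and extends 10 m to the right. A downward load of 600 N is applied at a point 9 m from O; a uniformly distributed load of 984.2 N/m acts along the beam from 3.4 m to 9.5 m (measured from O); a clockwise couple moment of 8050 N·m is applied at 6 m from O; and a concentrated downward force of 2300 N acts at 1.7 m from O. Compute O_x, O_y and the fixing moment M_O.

O_x = 0, O_y = 8904 N, M_O = 56080 N·m

Resultant of the distributed load: 984.2 × 6.1 = 6003.62 N at 6.45 m from O.
ΣF_x = 0: O_x = 0.
ΣF_y = 0: O_y − 600 − 984.2·6.1 − 2300 = 0 → O_y = 8904 N.
ΣM about O: M_O − 600·9 − (984.2·6.1)·6.45 − 8050 − 2300·1.7 = 0 → M_O = 56080 N·m.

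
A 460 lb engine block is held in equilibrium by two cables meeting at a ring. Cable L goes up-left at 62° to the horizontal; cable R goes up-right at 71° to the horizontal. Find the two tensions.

ΣF_x = 0: −T_L·cos62° + T_R·cos71° = 0 → T_R = 1.44201·T_L.
ΣF_y = 0: T_L·sin62° + T_R·sin71° = 460.
Substitute: T_L·(0.882948 + 1.44201·0.945519) = 460 → T_L = 204.772 ≈ 204.8 lb.
Then T_R = 1.44201 × 204.772 = 295.3 lb.

T_L = 204.8 lb, T_R = 295.3 lb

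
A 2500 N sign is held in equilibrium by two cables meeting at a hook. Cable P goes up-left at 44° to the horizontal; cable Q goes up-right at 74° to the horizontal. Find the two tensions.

ΣF_x = 0: −T_P·cos44° + T_Q·cos74° = 0 → T_Q = 2.60973·T_P.
ΣF_y = 0: T_P·sin44° + T_Q·sin74° = 2500.
Substitute: T_P·(0.694658 + 2.60973·0.961262) = 2500 → T_P = 780.447 ≈ 780.4 N.
Then T_Q = 2.60973 × 780.447 = 2037 N.

T_P = 780.4 N, T_Q = 2037 N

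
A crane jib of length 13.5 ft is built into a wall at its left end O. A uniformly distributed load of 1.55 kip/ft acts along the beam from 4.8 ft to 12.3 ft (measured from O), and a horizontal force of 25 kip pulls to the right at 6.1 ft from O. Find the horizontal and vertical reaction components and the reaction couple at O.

Resultant of the distributed load: 1.55 × 7.5 = 11.625 kip at 8.55 ft from O.
ΣF_x = 0: O_x + 25 = 0 → O_x = -25.00 kip.
ΣF_y = 0: O_y − 1.55·7.5 = 0 → O_y = 11.63 kip.
ΣM about O: M_O − (1.55·7.5)·8.55 = 0 → M_O = 99.39 kip·ft.

O_x = -25.00 kip, O_y = 11.63 kip, M_O = 99.39 kip·ft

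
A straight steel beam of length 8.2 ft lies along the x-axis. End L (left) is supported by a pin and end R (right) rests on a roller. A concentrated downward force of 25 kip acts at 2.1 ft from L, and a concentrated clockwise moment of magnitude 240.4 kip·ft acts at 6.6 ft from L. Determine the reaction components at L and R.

L_x = 0, L_y = -10.72 kip, R_y = 35.72 kip

Taking moments about L: R_y·8.2 − 25·2.1 − 240.4 = 0 → R_y = 292.9/8.2 = 35.7195 ≈ 35.72 kip.
ΣF_y = 0: L_y + 35.7195 − 25 = 0 → L_y = -10.72 kip.
ΣF_x = 0: no horizontal applied forces, so L_x = 0.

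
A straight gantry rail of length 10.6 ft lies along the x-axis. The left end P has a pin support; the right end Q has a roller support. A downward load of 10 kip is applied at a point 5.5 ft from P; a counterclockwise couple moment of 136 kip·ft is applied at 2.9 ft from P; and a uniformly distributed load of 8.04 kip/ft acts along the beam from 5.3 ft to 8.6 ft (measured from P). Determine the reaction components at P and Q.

P_x = 0, P_y = 26.78 kip, Q_y = 9.754 kip

Resultant of the distributed load: 8.04 × 3.3 = 26.532 kip at 6.95 ft from P.
Taking moments about P: Q_y·10.6 − 10·5.5 + 136 − (8.04·3.3)·6.95 = 0 → Q_y = 103.3974/10.6 = 9.75447 ≈ 9.754 kip.
ΣF_y = 0: P_y + 9.75447 − 10 − 8.04·3.3 = 0 → P_y = 26.78 kip.
ΣF_x = 0: no horizontal applied forces, so P_x = 0.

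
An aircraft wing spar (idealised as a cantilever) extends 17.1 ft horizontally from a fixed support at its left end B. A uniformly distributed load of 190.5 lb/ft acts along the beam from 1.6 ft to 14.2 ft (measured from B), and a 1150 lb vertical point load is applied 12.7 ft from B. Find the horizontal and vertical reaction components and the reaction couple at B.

Resultant of the distributed load: 190.5 × 12.6 = 2400.3 lb at 7.9 ft from B.
ΣF_x = 0: B_x = 0.
ΣF_y = 0: B_y − 190.5·12.6 − 1150 = 0 → B_y = 3550 lb.
ΣM about B: M_B − (190.5·12.6)·7.9 − 1150·12.7 = 0 → M_B = 33570 lb·ft.

B_x = 0, B_y = 3550 lb, M_B = 33570 lb·ft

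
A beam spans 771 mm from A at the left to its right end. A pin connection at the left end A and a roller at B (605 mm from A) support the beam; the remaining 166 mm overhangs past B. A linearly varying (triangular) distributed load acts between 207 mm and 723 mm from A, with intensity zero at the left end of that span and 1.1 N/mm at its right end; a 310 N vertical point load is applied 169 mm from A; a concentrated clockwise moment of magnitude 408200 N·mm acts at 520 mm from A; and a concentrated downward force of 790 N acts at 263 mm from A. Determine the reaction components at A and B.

Resultant of the triangular load: ½ × 1.1 × 516 = 283.8 N, acting at 551 mm from A (one-third of the span from the peak).
Taking moments about A: B_y·605 − (½·1.1·516)·551 − 310·169 − 408200 − 790·263 = 0 → B_y = 824733.8/605 = 1363.2 ≈ 1363 N.
ΣF_y = 0: A_y + 1363.2 − ½·1.1·516 − 310 − 790 = 0 → A_y = 20.60 N.
ΣF_x = 0: no horizontal applied forces, so A_x = 0.

A_x = 0, A_y = 20.60 N, B_y = 1363 N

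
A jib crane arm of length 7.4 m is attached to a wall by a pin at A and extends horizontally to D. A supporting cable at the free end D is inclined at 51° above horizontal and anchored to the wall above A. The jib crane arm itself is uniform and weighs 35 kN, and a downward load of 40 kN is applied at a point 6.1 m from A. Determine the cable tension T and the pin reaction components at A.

ΣM about A: T·sin51°·7.4 − 35·3.7 − 40·6.1 = 0 → T = 373.5/(7.4·0.777146) = 64.9466 ≈ 64.95 kN.
ΣF_x = 0: A_x − T·cos51° = 0 → A_x = 64.9466 × 0.62932 = 40.87 kN.
ΣF_y = 0: A_y + T·sin51° − 35 − 40 = 0 → A_y = 75 − 64.9466 × 0.777146 = 24.53 kN.

T = 64.95 kN, A_x = 40.87 kN, A_y = 24.53 kN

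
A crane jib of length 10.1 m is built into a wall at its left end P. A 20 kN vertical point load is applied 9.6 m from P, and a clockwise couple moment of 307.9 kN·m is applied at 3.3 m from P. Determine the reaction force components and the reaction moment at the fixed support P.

P_x = 0, P_y = 20.00 kN, M_P = 499.9 kN·m

ΣF_x = 0: P_x = 0.
ΣF_y = 0: P_y − 20 = 0 → P_y = 20.00 kN.
ΣM about P: M_P − 20·9.6 − 307.9 = 0 → M_P = 499.9 kN·m.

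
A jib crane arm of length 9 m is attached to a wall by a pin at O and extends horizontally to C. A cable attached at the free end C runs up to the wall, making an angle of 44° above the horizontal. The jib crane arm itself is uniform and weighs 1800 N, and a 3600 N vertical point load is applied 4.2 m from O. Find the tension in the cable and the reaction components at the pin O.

T = 3714 N, O_x = 2672 N, O_y = 2820 N

ΣM about O: T·sin44°·9 − 1800·4.5 − 3600·4.2 = 0 → T = 23220/(9·0.694658) = 3714.06 ≈ 3714 N.
ΣF_x = 0: O_x − T·cos44° = 0 → O_x = 3714.06 × 0.71934 = 2672 N.
ΣF_y = 0: O_y + T·sin44° − 1800 − 3600 = 0 → O_y = 5400 − 3714.06 × 0.694658 = 2820 N.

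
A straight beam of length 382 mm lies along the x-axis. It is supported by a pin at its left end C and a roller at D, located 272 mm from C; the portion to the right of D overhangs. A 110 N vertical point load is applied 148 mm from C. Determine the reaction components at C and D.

C_x = 0, C_y = 50.15 N, D_y = 59.85 N

Taking moments about C: D_y·272 − 110·148 = 0 → D_y = 16280/272 = 59.8529 ≈ 59.85 N.
ΣF_y = 0: C_y + 59.8529 − 110 = 0 → C_y = 50.15 N.
ΣF_x = 0: no horizontal applied forces, so C_x = 0.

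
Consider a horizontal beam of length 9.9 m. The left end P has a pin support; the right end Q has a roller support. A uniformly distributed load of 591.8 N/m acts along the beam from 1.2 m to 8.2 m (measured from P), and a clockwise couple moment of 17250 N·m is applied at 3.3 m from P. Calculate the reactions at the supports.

Resultant of the distributed load: 591.8 × 7 = 4142.6 N at 4.7 m from P.
ΣM about P: Q_y·9.9 − (591.8·7)·4.7 − 17250 = 0 → Q_y = 36720.22/9.9 = 3709.11 ≈ 3709 N.
ΣF_y = 0: P_y + 3709.11 − 591.8·7 = 0 → P_y = 433.5 N.
ΣF_x = 0: no horizontal applied forces, so P_x = 0.

P_x = 0, P_y = 433.5 N, Q_y = 3709 N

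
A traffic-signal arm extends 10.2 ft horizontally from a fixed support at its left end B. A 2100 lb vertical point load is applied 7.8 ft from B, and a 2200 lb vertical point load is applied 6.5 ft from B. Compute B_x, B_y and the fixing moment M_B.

B_x = 0, B_y = 4300 lb, M_B = 30680 lb·ft

ΣF_x = 0: B_x = 0.
ΣF_y = 0: B_y − 2100 − 2200 = 0 → B_y = 4300 lb.
ΣM about B: M_B − 2100·7.8 − 2200·6.5 = 0 → M_B = 30680 lb·ft.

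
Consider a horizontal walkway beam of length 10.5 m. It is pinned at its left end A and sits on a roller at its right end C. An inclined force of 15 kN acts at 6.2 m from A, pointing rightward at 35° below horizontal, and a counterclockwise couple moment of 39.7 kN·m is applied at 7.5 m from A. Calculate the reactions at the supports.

A_x = -12.29 kN, A_y = 7.304 kN, C_y = 1.299 kN

Moments about A: C_y·10.5 − 15·sin35°·6.2 + 39.7 = 0 → C_y = 13.6426/10.5 = 1.2993 ≈ 1.299 kN.
ΣF_y = 0: A_y + 1.2993 − 15·sin35° = 0 → A_y = 7.304 kN.
ΣF_x = 0: A_x + 15·cos35° = 0 → A_x = -12.29 kN.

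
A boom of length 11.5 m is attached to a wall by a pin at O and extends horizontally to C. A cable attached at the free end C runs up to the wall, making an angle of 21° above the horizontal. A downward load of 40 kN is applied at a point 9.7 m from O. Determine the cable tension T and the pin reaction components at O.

T = 94.15 kN, O_x = 87.89 kN, O_y = 6.261 kN

ΣM about O: T·sin21°·11.5 − 40·9.7 = 0 → T = 388/(11.5·0.358368) = 94.1466 ≈ 94.15 kN.
ΣF_x = 0: O_x − T·cos21° = 0 → O_x = 94.1466 × 0.93358 = 87.89 kN.
ΣF_y = 0: O_y + T·sin21° − 40 = 0 → O_y = 40 − 94.1466 × 0.358368 = 6.261 kN.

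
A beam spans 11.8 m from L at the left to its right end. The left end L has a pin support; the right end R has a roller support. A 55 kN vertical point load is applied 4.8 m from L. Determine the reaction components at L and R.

Moments about L: R_y·11.8 − 55·4.8 = 0 → R_y = 264/11.8 = 22.3729 ≈ 22.37 kN.
ΣF_y = 0: L_y + 22.3729 − 55 = 0 → L_y = 32.63 kN.
ΣF_x = 0: no horizontal applied forces, so L_x = 0.

L_x = 0, L_y = 32.63 kN, R_y = 22.37 kN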